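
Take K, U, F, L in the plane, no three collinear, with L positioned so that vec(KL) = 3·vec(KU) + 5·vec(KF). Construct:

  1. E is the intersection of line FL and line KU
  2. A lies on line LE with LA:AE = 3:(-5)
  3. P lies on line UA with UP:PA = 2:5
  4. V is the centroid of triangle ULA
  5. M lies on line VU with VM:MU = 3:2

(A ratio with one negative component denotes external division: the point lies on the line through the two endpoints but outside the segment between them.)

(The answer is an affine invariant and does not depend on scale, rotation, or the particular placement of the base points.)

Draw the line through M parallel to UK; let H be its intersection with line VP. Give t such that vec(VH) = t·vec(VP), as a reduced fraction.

t = 147/95

Set K = (0, 0), U = (1, 0), F = (0, 1), L = (3, 5); any affine frame gives the same invariant.
1. E is the intersection of line FL and line KU ⇒ E = (-3/4, 0)
2. A lies on line LE with LA:AE = 3:(-5) ⇒ A = (69/8, 25/2)
3. P lies on line UA with UP:PA = 2:5 ⇒ P = (89/28, 25/7)
4. V is the centroid of triangle ULA ⇒ V = (101/24, 35/6)
5. M lies on line VU with VM:MU = 3:2 ⇒ M = (137/60, 7/3)
through M parallel to UK: direction (-1, 0); meets VP at H = (2981/1140, 7/3)
H = V + t·(P−V) with t = 147/95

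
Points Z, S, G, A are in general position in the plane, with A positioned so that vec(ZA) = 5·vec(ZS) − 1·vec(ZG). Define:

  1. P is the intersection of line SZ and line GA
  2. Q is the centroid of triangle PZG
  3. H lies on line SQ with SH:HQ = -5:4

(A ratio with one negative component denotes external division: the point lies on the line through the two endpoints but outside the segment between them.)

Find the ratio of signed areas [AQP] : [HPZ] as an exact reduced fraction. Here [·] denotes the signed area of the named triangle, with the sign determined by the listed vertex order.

Work in coordinates with Z = (0, 0), S = (1, 0), G = (0, 1), A = (5, -1).
1. P is the intersection of line SZ and line GA ⇒ P = (5/2, 0)
2. Q is the centroid of triangle PZG ⇒ Q = (5/6, 1/3)
3. H lies on line SQ with SH:HQ = -5:4 ⇒ H = (1/6, 5/3)
2·[AQP] = -5/6, 2·[HPZ] = -25/6
[AQP]:[HPZ] = -5/6:-25/6 = 1/5

[AQP]:[HPZ] = 1/5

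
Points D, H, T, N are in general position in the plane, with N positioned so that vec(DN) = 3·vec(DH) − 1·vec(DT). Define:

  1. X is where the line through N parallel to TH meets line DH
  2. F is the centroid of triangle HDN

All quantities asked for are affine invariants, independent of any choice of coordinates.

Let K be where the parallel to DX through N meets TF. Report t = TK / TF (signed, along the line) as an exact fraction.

t = 3/2

Choose coordinates D = (0, 0), H = (1, 0), T = (0, 1), N = (3, -1).
1. X is where the line through N parallel to TH meets line DH ⇒ X = (2, 0)
2. F is the centroid of triangle HDN ⇒ F = (4/3, -1/3)
through N parallel to DX: direction (2, 0); meets TF at K = (2, -1)
K = T + t·(F−T) with t = 3/2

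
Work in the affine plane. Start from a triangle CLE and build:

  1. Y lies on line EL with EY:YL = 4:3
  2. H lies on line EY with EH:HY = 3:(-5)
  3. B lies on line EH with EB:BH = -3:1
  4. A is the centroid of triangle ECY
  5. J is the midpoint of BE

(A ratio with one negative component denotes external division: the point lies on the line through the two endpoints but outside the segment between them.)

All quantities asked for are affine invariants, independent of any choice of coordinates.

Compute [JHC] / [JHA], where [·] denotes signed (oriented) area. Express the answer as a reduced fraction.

Work in coordinates with C = (0, 0), L = (1, 0), E = (0, 1).
1. Y lies on line EL with EY:YL = 4:3 ⇒ Y = (4/7, 3/7)
2. H lies on line EY with EH:HY = 3:(-5) ⇒ H = (-6/7, 13/7)
3. B lies on line EH with EB:BH = -3:1 ⇒ B = (-9/7, 16/7)
4. A is the centroid of triangle ECY ⇒ A = (4/21, 10/21)
5. J is the midpoint of BE ⇒ J = (-9/14, 23/14)
2·[JHC] = 3/14, 2·[JHA] = 1/14
[JHC]:[JHA] = 3/14:1/14 = 3

[JHC]:[JHA] = 3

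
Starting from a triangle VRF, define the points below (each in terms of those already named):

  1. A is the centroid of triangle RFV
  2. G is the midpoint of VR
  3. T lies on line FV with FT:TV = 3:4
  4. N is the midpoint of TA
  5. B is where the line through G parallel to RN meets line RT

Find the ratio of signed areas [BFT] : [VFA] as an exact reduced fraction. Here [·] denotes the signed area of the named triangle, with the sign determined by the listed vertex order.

[BFT]:[VFA] = -27/2

Set V = (0, 0), R = (1, 0), F = (0, 1); any affine frame gives the same invariant.
1. A is the centroid of triangle RFV ⇒ A = (1/3, 1/3)
2. G is the midpoint of VR ⇒ G = (1/2, 0)
3. T lies on line FV with FT:TV = 3:4 ⇒ T = (0, 4/7)
4. N is the midpoint of TA ⇒ N = (1/6, 19/42)
5. B is where the line through G parallel to RN meets line RT ⇒ B = (21/2, -38/7)
2·[BFT] = 9/2, 2·[VFA] = -1/3
[BFT]:[VFA] = 9/2:-1/3 = -27/2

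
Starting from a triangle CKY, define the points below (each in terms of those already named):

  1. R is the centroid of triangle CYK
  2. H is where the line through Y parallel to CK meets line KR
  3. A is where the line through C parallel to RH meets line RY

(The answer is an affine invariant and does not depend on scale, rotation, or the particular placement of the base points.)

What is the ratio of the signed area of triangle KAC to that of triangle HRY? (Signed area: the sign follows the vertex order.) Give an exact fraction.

[KAC]:[HRY] = -1/2

Set C = (0, 0), K = (1, 0), Y = (0, 1); any affine frame gives the same invariant.
1. R is the centroid of triangle CYK ⇒ R = (1/3, 1/3)
2. H is where the line through Y parallel to CK meets line KR ⇒ H = (-1, 1)
3. A is where the line through C parallel to RH meets line RY ⇒ A = (2/3, -1/3)
2·[KAC] = -1/3, 2·[HRY] = 2/3
[KAC]:[HRY] = -1/3:2/3 = -1/2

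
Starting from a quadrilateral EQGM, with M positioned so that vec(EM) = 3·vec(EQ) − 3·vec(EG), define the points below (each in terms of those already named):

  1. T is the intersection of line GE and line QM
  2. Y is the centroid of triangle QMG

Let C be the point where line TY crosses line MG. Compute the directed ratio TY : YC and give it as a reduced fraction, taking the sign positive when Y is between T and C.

TY:YC = 7/2

Assign E = (0, 0), Q = (1, 0), G = (0, 1), M = (3, -3) — the answer is frame-independent, so this choice is without loss of generality.
1. T is the intersection of line GE and line QM ⇒ T = (0, 3/2)
2. Y is the centroid of triangle QMG ⇒ Y = (4/3, -2/3)
line TY meets MG at C = (12/7, -9/7)
Y = T + t·(C−T) with t = 7/9, so TY:YC = 7/9:2/9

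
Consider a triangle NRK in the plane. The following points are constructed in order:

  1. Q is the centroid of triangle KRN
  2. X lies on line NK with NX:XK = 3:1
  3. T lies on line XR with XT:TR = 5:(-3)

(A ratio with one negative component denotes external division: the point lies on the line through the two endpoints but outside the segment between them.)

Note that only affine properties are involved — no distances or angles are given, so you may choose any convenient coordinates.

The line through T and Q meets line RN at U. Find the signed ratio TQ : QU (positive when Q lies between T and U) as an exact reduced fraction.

TQ:QU = -35/8

Set N = (0, 0), R = (1, 0), K = (0, 1); any affine frame gives the same invariant.
1. Q is the centroid of triangle KRN ⇒ Q = (1/3, 1/3)
2. X lies on line NK with NX:XK = 3:1 ⇒ X = (0, 3/4)
3. T lies on line XR with XT:TR = 5:(-3) ⇒ T = (5/2, -9/8)
line TQ meets RN at U = (29/35, 0)
Q = T + t·(U−T) with t = 35/27, so TQ:QU = 35/27:-8/27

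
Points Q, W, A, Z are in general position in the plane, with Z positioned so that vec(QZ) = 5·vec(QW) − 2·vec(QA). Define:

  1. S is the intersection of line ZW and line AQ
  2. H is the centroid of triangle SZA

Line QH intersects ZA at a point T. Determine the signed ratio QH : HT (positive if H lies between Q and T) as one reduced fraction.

QH:HT = 5

Work in coordinates with Q = (0, 0), W = (1, 0), A = (0, 1), Z = (5, -2).
1. S is the intersection of line ZW and line AQ ⇒ S = (0, 1/2)
2. H is the centroid of triangle SZA ⇒ H = (5/3, -1/6)
line QH meets ZA at T = (2, -1/5)
H = Q + t·(T−Q) with t = 5/6, so QH:HT = 5/6:1/6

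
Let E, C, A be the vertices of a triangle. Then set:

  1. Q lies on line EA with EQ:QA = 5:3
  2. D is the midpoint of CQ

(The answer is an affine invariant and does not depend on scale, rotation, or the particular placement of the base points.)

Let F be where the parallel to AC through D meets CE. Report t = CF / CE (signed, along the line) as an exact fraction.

t = 3/16

Choose coordinates E = (0, 0), C = (1, 0), A = (0, 1).
1. Q lies on line EA with EQ:QA = 5:3 ⇒ Q = (0, 5/8)
2. D is the midpoint of CQ ⇒ D = (1/2, 5/16)
through D parallel to AC: direction (1, -1); meets CE at F = (13/16, 0)
F = C + t·(E−C) with t = 3/16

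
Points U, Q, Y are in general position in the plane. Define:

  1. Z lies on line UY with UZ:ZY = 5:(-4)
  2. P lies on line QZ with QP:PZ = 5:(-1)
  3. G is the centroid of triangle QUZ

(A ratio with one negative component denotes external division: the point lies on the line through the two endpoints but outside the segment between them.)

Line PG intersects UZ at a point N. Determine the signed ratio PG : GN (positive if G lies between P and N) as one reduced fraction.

Assign U = (0, 0), Q = (1, 0), Y = (0, 1) — the answer is frame-independent, so this choice is without loss of generality.
1. Z lies on line UY with UZ:ZY = 5:(-4) ⇒ Z = (0, 5)
2. P lies on line QZ with QP:PZ = 5:(-1) ⇒ P = (-1/4, 25/4)
3. G is the centroid of triangle QUZ ⇒ G = (1/3, 5/3)
line PG meets UZ at N = (0, 30/7)
G = P + t·(N−P) with t = 7/3, so PG:GN = 7/3:-4/3

PG:GN = -7/4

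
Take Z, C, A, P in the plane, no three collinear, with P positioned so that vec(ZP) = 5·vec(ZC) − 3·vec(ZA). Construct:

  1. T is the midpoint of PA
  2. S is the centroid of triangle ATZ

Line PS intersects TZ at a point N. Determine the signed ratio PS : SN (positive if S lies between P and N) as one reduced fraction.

Set Z = (0, 0), C = (1, 0), A = (0, 1), P = (5, -3); any affine frame gives the same invariant.
1. T is the midpoint of PA ⇒ T = (5/2, -1)
2. S is the centroid of triangle ATZ ⇒ S = (5/6, 0)
line PS meets TZ at N = (15/8, -3/4)
S = P + t·(N−P) with t = 4/3, so PS:SN = 4/3:-1/3

PS:SN = -4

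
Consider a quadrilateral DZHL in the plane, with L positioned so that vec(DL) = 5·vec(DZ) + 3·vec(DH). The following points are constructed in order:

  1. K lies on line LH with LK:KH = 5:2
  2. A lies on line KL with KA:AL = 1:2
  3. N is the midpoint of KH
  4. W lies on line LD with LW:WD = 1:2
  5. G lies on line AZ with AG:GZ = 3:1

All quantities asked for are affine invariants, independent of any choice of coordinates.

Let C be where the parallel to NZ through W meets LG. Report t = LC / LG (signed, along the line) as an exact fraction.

t = 51/112

Assign D = (0, 0), Z = (1, 0), H = (0, 1), L = (5, 3) — the answer is frame-independent, so this choice is without loss of generality.
1. K lies on line LH with LK:KH = 5:2 ⇒ K = (10/7, 11/7)
2. A lies on line KL with KA:AL = 1:2 ⇒ A = (55/21, 43/21)
3. N is the midpoint of KH ⇒ N = (5/7, 9/7)
4. W lies on line LD with LW:WD = 1:2 ⇒ W = (10/3, 2)
5. G lies on line AZ with AG:GZ = 3:1 ⇒ G = (59/42, 43/84)
through W parallel to NZ: direction (2/7, -9/7); meets LG at C = (5273/1568, 5855/3136)
C = L + t·(G−L) with t = 51/112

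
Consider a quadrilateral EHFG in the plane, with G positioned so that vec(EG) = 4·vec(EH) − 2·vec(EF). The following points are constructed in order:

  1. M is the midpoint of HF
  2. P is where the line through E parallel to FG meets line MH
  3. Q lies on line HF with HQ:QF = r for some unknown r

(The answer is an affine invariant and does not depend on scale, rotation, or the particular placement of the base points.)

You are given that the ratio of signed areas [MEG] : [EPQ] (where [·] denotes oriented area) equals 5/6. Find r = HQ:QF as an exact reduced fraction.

Assign E = (0, 0), H = (1, 0), F = (0, 1), G = (4, -2) — the answer is frame-independent, so this choice is without loss of generality.
1. M is the midpoint of HF ⇒ M = (1/2, 1/2)
2. P is where the line through E parallel to FG meets line MH ⇒ P = (4, -3)
3. With HQ:QF = r, write λ = r/(r+1) so Q = H + λ·(F−H); Q is affine-linear in λ
Every point depending on Q is an affine combination of Q and λ-independent points, so each such coordinate is linear in λ; the λ² term in each signed area is a multiple of (F−H)×(F−H) = 0, so 2·[MEG] and 2·[EPQ] are each linear in λ. Evaluating at λ=0 and λ=1:
  2·[MEG] = 3,   2·[EPQ] = λ + 3
So [MEG]:[EPQ] = (3) / (λ + 3). Setting this equal to 5/6:
  3 = 5/6·(λ + 3)  ⇒  λ = 3/5
Then r = λ/(1−λ) = (3/5)/(2/5) = 3/2. Check: with r = 3/2, Q = (2/5, 3/5) and [MEG]:[EPQ] = 5/6 as required.

r = 3/2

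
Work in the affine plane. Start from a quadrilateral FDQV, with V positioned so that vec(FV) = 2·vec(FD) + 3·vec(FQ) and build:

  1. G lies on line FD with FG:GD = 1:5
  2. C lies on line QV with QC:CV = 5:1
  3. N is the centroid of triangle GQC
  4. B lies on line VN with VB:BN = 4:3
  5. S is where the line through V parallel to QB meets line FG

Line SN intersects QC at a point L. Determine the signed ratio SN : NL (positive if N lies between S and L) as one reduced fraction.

Set F = (0, 0), D = (1, 0), Q = (0, 1), V = (2, 3); any affine frame gives the same invariant.
1. G lies on line FD with FG:GD = 1:5 ⇒ G = (1/6, 0)
2. C lies on line QV with QC:CV = 5:1 ⇒ C = (5/3, 8/3)
3. N is the centroid of triangle GQC ⇒ N = (11/18, 11/9)
4. B lies on line VN with VB:BN = 4:3 ⇒ B = (76/63, 125/63)
5. S is where the line through V parallel to QB meets line FG ⇒ S = (-52/31, 0)
line SN meets QC at L = (-19/85, 66/85)
N = S + t·(L−S) with t = 85/54, so SN:NL = 85/54:-31/54

SN:NL = -85/31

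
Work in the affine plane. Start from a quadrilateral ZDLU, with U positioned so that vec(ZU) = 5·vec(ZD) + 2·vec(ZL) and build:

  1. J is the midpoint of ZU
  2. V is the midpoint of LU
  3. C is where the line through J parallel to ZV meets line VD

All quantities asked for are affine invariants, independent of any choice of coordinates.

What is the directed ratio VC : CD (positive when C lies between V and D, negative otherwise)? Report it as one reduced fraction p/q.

Work in coordinates with Z = (0, 0), D = (1, 0), L = (0, 1), U = (5, 2).
1. J is the midpoint of ZU ⇒ J = (5/2, 1)
2. V is the midpoint of LU ⇒ V = (5/2, 3/2)
3. C is where the line through J parallel to ZV meets line VD ⇒ C = (5/4, 1/4)
C = V + t·(D−V) with t = 5/6, so VC:CD = t:(1−t) = 5/6:1/6

VC:CD = 5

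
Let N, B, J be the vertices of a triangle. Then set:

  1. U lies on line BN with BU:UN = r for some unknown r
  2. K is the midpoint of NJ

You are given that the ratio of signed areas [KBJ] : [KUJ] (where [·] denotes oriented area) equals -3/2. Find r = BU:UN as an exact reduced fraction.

Assign N = (0, 0), B = (1, 0), J = (0, 1) — the answer is frame-independent, so this choice is without loss of generality.
1. With BU:UN = r, write λ = r/(r+1) so U = B + λ·(N−B); U is affine-linear in λ
2. K is the midpoint of NJ ⇒ K = (0, 1/2)
Every point depending on U is an affine combination of U and λ-independent points, so each such coordinate is linear in λ; the λ² term in each signed area is a multiple of (N−B)×(N−B) = 0, so 2·[KBJ] and 2·[KUJ] are each linear in λ. Evaluating at λ=0 and λ=1:
  2·[KBJ] = 1/2,   2·[KUJ] = -1/2·λ + 1/2
So [KBJ]:[KUJ] = (1/2) / (-1/2·λ + 1/2). Setting this equal to -3/2:
  1/2 = -3/2·(-1/2·λ + 1/2)  ⇒  λ = 5/3
Then r = λ/(1−λ) = (5/3)/(-2/3) = -5/2. Check: with r = -5/2, U = (-2/3, 0) and [KBJ]:[KUJ] = -3/2 as required.

r = -5/2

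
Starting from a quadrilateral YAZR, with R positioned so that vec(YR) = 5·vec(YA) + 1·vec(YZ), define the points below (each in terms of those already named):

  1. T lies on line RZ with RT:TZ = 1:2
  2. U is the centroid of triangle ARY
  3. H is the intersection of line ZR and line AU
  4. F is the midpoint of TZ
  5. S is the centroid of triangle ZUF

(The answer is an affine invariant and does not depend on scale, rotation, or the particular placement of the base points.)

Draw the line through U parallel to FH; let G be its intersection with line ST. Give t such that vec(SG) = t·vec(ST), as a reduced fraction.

Work in coordinates with Y = (0, 0), A = (1, 0), Z = (0, 1), R = (5, 1).
1. T lies on line RZ with RT:TZ = 1:2 ⇒ T = (10/3, 1)
2. U is the centroid of triangle ARY ⇒ U = (2, 1/3)
3. H is the intersection of line ZR and line AU ⇒ H = (4, 1)
4. F is the midpoint of TZ ⇒ F = (5/3, 1)
5. S is the centroid of triangle ZUF ⇒ S = (11/9, 7/9)
through U parallel to FH: direction (7/3, 0); meets ST at G = (-3, 1/3)
G = S + t·(T−S) with t = -2

t = -2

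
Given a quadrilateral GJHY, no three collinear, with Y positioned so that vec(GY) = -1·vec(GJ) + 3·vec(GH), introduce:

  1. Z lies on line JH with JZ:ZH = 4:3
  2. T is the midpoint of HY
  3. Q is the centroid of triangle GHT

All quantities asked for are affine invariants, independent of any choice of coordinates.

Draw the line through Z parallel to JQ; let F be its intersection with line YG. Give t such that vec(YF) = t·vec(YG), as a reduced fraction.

t = 59/105

Set G = (0, 0), J = (1, 0), H = (0, 1), Y = (-1, 3); any affine frame gives the same invariant.
1. Z lies on line JH with JZ:ZH = 4:3 ⇒ Z = (3/7, 4/7)
2. T is the midpoint of HY ⇒ T = (-1/2, 2)
3. Q is the centroid of triangle GHT ⇒ Q = (-1/6, 1)
through Z parallel to JQ: direction (-7/6, 1); meets YG at F = (-46/105, 46/35)
F = Y + t·(G−Y) with t = 59/105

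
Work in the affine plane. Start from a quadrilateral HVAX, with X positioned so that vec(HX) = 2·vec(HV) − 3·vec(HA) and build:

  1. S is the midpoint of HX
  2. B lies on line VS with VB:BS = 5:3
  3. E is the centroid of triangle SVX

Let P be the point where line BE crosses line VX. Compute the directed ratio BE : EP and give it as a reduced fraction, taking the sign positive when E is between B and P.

BE:EP = 7/8

Set H = (0, 0), V = (1, 0), A = (0, 1), X = (2, -3); any affine frame gives the same invariant.
1. S is the midpoint of HX ⇒ S = (1, -3/2)
2. B lies on line VS with VB:BS = 5:3 ⇒ B = (1, -15/16)
3. E is the centroid of triangle SVX ⇒ E = (4/3, -3/2)
line BE meets VX at P = (12/7, -15/7)
E = B + t·(P−B) with t = 7/15, so BE:EP = 7/15:8/15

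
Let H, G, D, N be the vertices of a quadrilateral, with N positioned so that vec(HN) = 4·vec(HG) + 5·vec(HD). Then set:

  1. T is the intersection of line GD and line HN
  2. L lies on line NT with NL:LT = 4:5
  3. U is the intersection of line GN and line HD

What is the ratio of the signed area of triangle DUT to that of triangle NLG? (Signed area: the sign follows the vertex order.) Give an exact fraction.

[DUT]:[NLG] = 3/5

Assign H = (0, 0), G = (1, 0), D = (0, 1), N = (4, 5) — the answer is frame-independent, so this choice is without loss of generality.
1. T is the intersection of line GD and line HN ⇒ T = (4/9, 5/9)
2. L lies on line NT with NL:LT = 4:5 ⇒ L = (196/81, 245/81)
3. U is the intersection of line GN and line HD ⇒ U = (0, -5/3)
2·[DUT] = 32/27, 2·[NLG] = 160/81
[DUT]:[NLG] = 32/27:160/81 = 3/5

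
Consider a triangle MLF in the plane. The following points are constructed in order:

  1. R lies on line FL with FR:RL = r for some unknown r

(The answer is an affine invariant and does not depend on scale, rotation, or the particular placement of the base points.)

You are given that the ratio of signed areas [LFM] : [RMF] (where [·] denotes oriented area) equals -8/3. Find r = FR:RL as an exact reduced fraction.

r = 3/5

Work in coordinates with M = (0, 0), L = (1, 0), F = (0, 1).
1. With FR:RL = r, write λ = r/(r+1) so R = F + λ·(L−F); R is affine-linear in λ
Every point depending on R is an affine combination of R and λ-independent points, so each such coordinate is linear in λ; the λ² term in each signed area is a multiple of (L−F)×(L−F) = 0, so 2·[LFM] and 2·[RMF] are each linear in λ. Evaluating at λ=0 and λ=1:
  2·[LFM] = 1,   2·[RMF] = −λ
So [LFM]:[RMF] = (1) / (−λ). Setting this equal to -8/3:
  1 = -8/3·(−λ)  ⇒  λ = 3/8
Then r = λ/(1−λ) = (3/8)/(5/8) = 3/5. Check: with r = 3/5, R = (3/8, 5/8) and [LFM]:[RMF] = -8/3 as required.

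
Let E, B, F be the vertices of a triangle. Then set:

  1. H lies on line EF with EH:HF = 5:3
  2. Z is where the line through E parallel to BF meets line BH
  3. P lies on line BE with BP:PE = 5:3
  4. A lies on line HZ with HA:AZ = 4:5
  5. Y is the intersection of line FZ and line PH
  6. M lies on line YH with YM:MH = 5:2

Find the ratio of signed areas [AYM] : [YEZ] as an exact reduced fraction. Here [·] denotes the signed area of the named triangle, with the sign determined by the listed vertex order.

[AYM]:[YEZ] = 5/42

Choose coordinates E = (0, 0), B = (1, 0), F = (0, 1).
1. H lies on line EF with EH:HF = 5:3 ⇒ H = (0, 5/8)
2. Z is where the line through E parallel to BF meets line BH ⇒ Z = (-5/3, 5/3)
3. P lies on line BE with BP:PE = 5:3 ⇒ P = (3/8, 0)
4. A lies on line HZ with HA:AZ = 4:5 ⇒ A = (-20/27, 235/216)
5. Y is the intersection of line FZ and line PH ⇒ Y = (-45/152, 85/76)
6. M lies on line YH with YM:MH = 5:2 ⇒ M = (-45/532, 815/1064)
2·[AYM] = -3125/19152, 2·[YEZ] = -625/456
[AYM]:[YEZ] = -3125/19152:-625/456 = 5/42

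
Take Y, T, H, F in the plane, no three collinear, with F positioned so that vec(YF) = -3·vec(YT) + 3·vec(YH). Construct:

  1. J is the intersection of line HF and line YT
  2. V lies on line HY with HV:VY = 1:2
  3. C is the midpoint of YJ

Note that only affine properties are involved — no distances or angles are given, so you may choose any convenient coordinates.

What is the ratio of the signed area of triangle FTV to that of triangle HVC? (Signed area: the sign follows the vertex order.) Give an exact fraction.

[FTV]:[HVC] = -4/3

Work in coordinates with Y = (0, 0), T = (1, 0), H = (0, 1), F = (-3, 3).
1. J is the intersection of line HF and line YT ⇒ J = (3/2, 0)
2. V lies on line HY with HV:VY = 1:2 ⇒ V = (0, 2/3)
3. C is the midpoint of YJ ⇒ C = (3/4, 0)
2·[FTV] = -1/3, 2·[HVC] = 1/4
[FTV]:[HVC] = -1/3:1/4 = -4/3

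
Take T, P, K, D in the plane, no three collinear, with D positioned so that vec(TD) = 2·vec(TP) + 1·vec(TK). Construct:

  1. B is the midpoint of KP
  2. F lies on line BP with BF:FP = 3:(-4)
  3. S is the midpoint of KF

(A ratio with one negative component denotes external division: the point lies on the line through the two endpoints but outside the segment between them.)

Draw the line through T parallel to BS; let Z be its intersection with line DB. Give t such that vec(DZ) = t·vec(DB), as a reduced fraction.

Choose coordinates T = (0, 0), P = (1, 0), K = (0, 1), D = (2, 1).
1. B is the midpoint of KP ⇒ B = (1/2, 1/2)
2. F lies on line BP with BF:FP = 3:(-4) ⇒ F = (-1, 2)
3. S is the midpoint of KF ⇒ S = (-1/2, 3/2)
through T parallel to BS: direction (-1, 1); meets DB at Z = (-1/4, 1/4)
Z = D + t·(B−D) with t = 3/2

t = 3/2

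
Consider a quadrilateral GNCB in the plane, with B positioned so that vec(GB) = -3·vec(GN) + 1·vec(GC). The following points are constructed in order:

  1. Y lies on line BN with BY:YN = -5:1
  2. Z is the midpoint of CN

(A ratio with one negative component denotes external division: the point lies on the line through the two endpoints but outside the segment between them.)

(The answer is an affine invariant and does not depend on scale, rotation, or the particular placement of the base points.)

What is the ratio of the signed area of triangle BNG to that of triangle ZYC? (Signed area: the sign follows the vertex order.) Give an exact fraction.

Assign G = (0, 0), N = (1, 0), C = (0, 1), B = (-3, 1) — the answer is frame-independent, so this choice is without loss of generality.
1. Y lies on line BN with BY:YN = -5:1 ⇒ Y = (2, -1/4)
2. Z is the midpoint of CN ⇒ Z = (1/2, 1/2)
2·[BNG] = -1, 2·[ZYC] = 3/8
[BNG]:[ZYC] = -1:3/8 = -8/3

[BNG]:[ZYC] = -8/3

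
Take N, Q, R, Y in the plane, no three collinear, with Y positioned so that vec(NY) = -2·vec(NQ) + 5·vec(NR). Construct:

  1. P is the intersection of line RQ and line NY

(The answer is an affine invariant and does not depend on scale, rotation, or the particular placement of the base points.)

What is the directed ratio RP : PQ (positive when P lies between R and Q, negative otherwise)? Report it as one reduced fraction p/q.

RP:PQ = -2/5

Set N = (0, 0), Q = (1, 0), R = (0, 1), Y = (-2, 5); any affine frame gives the same invariant.
1. P is the intersection of line RQ and line NY ⇒ P = (-2/3, 5/3)
P = R + t·(Q−R) with t = -2/3, so RP:PQ = t:(1−t) = -2/3:5/3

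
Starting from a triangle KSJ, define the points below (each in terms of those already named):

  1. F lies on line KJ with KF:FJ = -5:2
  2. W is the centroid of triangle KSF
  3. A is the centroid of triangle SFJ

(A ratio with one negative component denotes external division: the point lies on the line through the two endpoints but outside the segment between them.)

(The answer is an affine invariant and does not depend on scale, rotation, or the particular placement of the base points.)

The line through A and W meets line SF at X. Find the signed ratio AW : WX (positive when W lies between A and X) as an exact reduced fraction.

AW:WX = -3/5

Choose coordinates K = (0, 0), S = (1, 0), J = (0, 1).
1. F lies on line KJ with KF:FJ = -5:2 ⇒ F = (0, 5/3)
2. W is the centroid of triangle KSF ⇒ W = (1/3, 5/9)
3. A is the centroid of triangle SFJ ⇒ A = (1/3, 8/9)
line AW meets SF at X = (1/3, 10/9)
W = A + t·(X−A) with t = -3/2, so AW:WX = -3/2:5/2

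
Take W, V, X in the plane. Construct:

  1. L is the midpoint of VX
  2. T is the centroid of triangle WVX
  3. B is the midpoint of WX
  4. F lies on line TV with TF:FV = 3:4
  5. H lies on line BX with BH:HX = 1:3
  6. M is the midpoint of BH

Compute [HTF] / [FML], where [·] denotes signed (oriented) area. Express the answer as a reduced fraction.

Set W = (0, 0), V = (1, 0), X = (0, 1); any affine frame gives the same invariant.
1. L is the midpoint of VX ⇒ L = (1/2, 1/2)
2. T is the centroid of triangle WVX ⇒ T = (1/3, 1/3)
3. B is the midpoint of WX ⇒ B = (0, 1/2)
4. F lies on line TV with TF:FV = 3:4 ⇒ F = (13/21, 4/21)
5. H lies on line BX with BH:HX = 1:3 ⇒ H = (0, 5/8)
6. M is the midpoint of BH ⇒ M = (0, 9/16)
2·[HTF] = 1/28, 2·[FML] = -33/224
[HTF]:[FML] = 1/28:-33/224 = -8/33

[HTF]:[FML] = -8/33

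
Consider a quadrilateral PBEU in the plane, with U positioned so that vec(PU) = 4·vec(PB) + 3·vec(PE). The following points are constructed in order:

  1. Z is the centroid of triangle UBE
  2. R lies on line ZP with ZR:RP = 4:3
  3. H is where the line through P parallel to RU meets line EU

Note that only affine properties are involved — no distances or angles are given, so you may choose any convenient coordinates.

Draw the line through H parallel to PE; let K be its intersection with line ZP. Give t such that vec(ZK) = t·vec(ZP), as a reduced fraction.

Assign P = (0, 0), B = (1, 0), E = (0, 1), U = (4, 3) — the answer is frame-independent, so this choice is without loss of generality.
1. Z is the centroid of triangle UBE ⇒ Z = (5/3, 4/3)
2. R lies on line ZP with ZR:RP = 4:3 ⇒ R = (5/7, 4/7)
3. H is where the line through P parallel to RU meets line EU ⇒ H = (46/11, 34/11)
through H parallel to PE: direction (0, 1); meets ZP at K = (46/11, 184/55)
K = Z + t·(P−Z) with t = -83/55

t = -83/55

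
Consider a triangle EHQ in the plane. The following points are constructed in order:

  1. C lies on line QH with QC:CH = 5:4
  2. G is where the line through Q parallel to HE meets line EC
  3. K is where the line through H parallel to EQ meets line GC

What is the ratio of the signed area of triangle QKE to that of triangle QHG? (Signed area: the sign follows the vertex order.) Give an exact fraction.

Assign E = (0, 0), H = (1, 0), Q = (0, 1) — the answer is frame-independent, so this choice is without loss of generality.
1. C lies on line QH with QC:CH = 5:4 ⇒ C = (5/9, 4/9)
2. G is where the line through Q parallel to HE meets line EC ⇒ G = (5/4, 1)
3. K is where the line through H parallel to EQ meets line GC ⇒ K = (1, 4/5)
2·[QKE] = -1, 2·[QHG] = 5/4
[QKE]:[QHG] = -1:5/4 = -4/5

[QKE]:[QHG] = -4/5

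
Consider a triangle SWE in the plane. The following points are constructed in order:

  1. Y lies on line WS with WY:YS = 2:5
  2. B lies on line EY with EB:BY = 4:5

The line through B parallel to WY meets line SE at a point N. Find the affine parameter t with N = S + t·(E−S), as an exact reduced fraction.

Choose coordinates S = (0, 0), W = (1, 0), E = (0, 1).
1. Y lies on line WS with WY:YS = 2:5 ⇒ Y = (5/7, 0)
2. B lies on line EY with EB:BY = 4:5 ⇒ B = (20/63, 5/9)
through B parallel to WY: direction (-2/7, 0); meets SE at N = (0, 5/9)
N = S + t·(E−S) with t = 5/9

t = 5/9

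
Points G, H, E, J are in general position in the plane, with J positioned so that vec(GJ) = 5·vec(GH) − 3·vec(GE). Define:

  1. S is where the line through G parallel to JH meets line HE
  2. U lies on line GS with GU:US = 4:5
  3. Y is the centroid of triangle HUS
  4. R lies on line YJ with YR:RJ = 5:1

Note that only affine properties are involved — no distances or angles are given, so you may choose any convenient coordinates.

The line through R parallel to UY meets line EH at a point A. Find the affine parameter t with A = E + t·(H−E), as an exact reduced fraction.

Work in coordinates with G = (0, 0), H = (1, 0), E = (0, 1), J = (5, -3).
1. S is where the line through G parallel to JH meets line HE ⇒ S = (4, -3)
2. U lies on line GS with GU:US = 4:5 ⇒ U = (16/9, -4/3)
3. Y is the centroid of triangle HUS ⇒ Y = (61/27, -13/9)
4. R lies on line YJ with YR:RJ = 5:1 ⇒ R = (368/81, -74/27)
through R parallel to UY: direction (13/27, -1/9); meets EH at A = (7/2, -5/2)
A = E + t·(H−E) with t = 7/2

t = 7/2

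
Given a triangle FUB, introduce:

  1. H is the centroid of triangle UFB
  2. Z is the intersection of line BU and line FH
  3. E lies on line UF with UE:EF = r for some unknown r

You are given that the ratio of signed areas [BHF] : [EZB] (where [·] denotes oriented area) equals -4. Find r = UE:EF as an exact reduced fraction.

Set F = (0, 0), U = (1, 0), B = (0, 1); any affine frame gives the same invariant.
1. H is the centroid of triangle UFB ⇒ H = (1/3, 1/3)
2. Z is the intersection of line BU and line FH ⇒ Z = (1/2, 1/2)
3. With UE:EF = r, write λ = r/(r+1) so E = U + λ·(F−U); E is affine-linear in λ
Every point depending on E is an affine combination of E and λ-independent points, so each such coordinate is linear in λ; the λ² term in each signed area is a multiple of (F−U)×(F−U) = 0, so 2·[BHF] and 2·[EZB] are each linear in λ. Evaluating at λ=0 and λ=1:
  2·[BHF] = -1/3,   2·[EZB] = 1/2·λ
So [BHF]:[EZB] = (-1/3) / (1/2·λ). Setting this equal to -4:
  -1/3 = -4·(1/2·λ)  ⇒  λ = 1/6
Then r = λ/(1−λ) = (1/6)/(5/6) = 1/5. Check: with r = 1/5, E = (5/6, 0) and [BHF]:[EZB] = -4 as required.

r = 1/5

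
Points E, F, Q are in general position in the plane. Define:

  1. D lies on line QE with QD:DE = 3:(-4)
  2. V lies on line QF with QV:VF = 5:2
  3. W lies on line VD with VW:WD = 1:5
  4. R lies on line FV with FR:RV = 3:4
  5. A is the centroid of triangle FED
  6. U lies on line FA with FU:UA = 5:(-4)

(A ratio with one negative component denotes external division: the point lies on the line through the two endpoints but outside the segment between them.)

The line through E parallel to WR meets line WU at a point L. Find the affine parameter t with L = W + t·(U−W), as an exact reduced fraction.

t = 318/293

Set E = (0, 0), F = (1, 0), Q = (0, 1); any affine frame gives the same invariant.
1. D lies on line QE with QD:DE = 3:(-4) ⇒ D = (0, 4)
2. V lies on line QF with QV:VF = 5:2 ⇒ V = (5/7, 2/7)
3. W lies on line VD with VW:WD = 1:5 ⇒ W = (25/42, 19/21)
4. R lies on line FV with FR:RV = 3:4 ⇒ R = (43/49, 6/49)
5. A is the centroid of triangle FED ⇒ A = (1/3, 4/3)
6. U lies on line FA with FU:UA = 5:(-4) ⇒ U = (-7/3, 20/3)
through E parallel to WR: direction (83/294, -115/147); meets WU at L = (-31789/12306, 44045/6153)
L = W + t·(U−W) with t = 318/293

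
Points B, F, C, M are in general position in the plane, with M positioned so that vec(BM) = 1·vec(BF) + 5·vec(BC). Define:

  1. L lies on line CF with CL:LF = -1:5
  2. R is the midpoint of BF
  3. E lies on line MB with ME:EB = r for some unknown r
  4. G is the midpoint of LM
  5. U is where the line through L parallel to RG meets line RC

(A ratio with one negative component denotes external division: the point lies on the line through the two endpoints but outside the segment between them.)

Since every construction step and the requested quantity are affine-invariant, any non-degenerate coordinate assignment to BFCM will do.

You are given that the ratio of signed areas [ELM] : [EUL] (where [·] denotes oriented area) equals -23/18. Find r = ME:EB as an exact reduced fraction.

Work in coordinates with B = (0, 0), F = (1, 0), C = (0, 1), M = (1, 5).
1. L lies on line CF with CL:LF = -1:5 ⇒ L = (-1/4, 5/4)
2. R is the midpoint of BF ⇒ R = (1/2, 0)
3. With ME:EB = r, write λ = r/(r+1) so E = M + λ·(B−M); E is affine-linear in λ
4. G is the midpoint of LM ⇒ G = (3/8, 25/8)
5. U is where the line through L parallel to RG meets line RC ⇒ U = (-6/23, 35/23)
Every point depending on E is an affine combination of E and λ-independent points, so each such coordinate is linear in λ; the λ² term in each signed area is a multiple of (B−M)×(B−M) = 0, so 2·[ELM] and 2·[EUL] are each linear in λ. Evaluating at λ=0 and λ=1:
  2·[ELM] = -5/2·λ,   2·[EUL] = -15/46·λ + 35/92
So [ELM]:[EUL] = (-5/2·λ) / (-15/46·λ + 35/92). Setting this equal to -23/18:
  -5/2·λ = -23/18·(-15/46·λ + 35/92)  ⇒  λ = 1/6
Then r = λ/(1−λ) = (1/6)/(5/6) = 1/5. Check: with r = 1/5, E = (5/6, 25/6) and [ELM]:[EUL] = -23/18 as required.

r = 1/5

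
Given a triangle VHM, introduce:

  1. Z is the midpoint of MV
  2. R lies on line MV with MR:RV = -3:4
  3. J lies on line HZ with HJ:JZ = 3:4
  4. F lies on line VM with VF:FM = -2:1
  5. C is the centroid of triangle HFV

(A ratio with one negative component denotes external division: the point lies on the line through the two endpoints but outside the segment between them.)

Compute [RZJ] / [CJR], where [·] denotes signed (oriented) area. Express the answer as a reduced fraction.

Set V = (0, 0), H = (1, 0), M = (0, 1); any affine frame gives the same invariant.
1. Z is the midpoint of MV ⇒ Z = (0, 1/2)
2. R lies on line MV with MR:RV = -3:4 ⇒ R = (0, 4)
3. J lies on line HZ with HJ:JZ = 3:4 ⇒ J = (4/7, 3/14)
4. F lies on line VM with VF:FM = -2:1 ⇒ F = (0, 2)
5. C is the centroid of triangle HFV ⇒ C = (1/3, 2/3)
2·[RZJ] = 2, 2·[CJR] = 9/14
[RZJ]:[CJR] = 2:9/14 = 28/9

[RZJ]:[CJR] = 28/9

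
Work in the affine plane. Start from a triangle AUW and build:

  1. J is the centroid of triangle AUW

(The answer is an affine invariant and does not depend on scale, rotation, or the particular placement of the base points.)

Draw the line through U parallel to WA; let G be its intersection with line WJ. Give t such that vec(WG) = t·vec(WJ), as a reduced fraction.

t = 3

Assign A = (0, 0), U = (1, 0), W = (0, 1) — the answer is frame-independent, so this choice is without loss of generality.
1. J is the centroid of triangle AUW ⇒ J = (1/3, 1/3)
through U parallel to WA: direction (0, -1); meets WJ at G = (1, -1)
G = W + t·(J−W) with t = 3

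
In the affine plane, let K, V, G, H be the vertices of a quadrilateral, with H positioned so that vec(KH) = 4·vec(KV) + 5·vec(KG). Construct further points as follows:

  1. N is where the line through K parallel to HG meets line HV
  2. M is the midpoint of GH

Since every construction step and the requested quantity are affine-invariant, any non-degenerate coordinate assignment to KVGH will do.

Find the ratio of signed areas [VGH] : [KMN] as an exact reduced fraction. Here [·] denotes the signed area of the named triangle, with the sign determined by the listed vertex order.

[VGH]:[KMN] = 16/5

Set K = (0, 0), V = (1, 0), G = (0, 1), H = (4, 5); any affine frame gives the same invariant.
1. N is where the line through K parallel to HG meets line HV ⇒ N = (5/2, 5/2)
2. M is the midpoint of GH ⇒ M = (2, 3)
2·[VGH] = -8, 2·[KMN] = -5/2
[VGH]:[KMN] = -8:-5/2 = 16/5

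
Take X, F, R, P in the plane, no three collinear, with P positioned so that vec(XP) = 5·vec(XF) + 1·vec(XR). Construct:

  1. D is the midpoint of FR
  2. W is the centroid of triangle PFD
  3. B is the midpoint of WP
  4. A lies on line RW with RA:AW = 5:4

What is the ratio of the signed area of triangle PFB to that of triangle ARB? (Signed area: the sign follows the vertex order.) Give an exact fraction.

[PFB]:[ARB] = 3/5

Work in coordinates with X = (0, 0), F = (1, 0), R = (0, 1), P = (5, 1).
1. D is the midpoint of FR ⇒ D = (1/2, 1/2)
2. W is the centroid of triangle PFD ⇒ W = (13/6, 1/2)
3. B is the midpoint of WP ⇒ B = (43/12, 3/4)
4. A lies on line RW with RA:AW = 5:4 ⇒ A = (65/54, 13/18)
2·[PFB] = -5/12, 2·[ARB] = -25/36
[PFB]:[ARB] = -5/12:-25/36 = 3/5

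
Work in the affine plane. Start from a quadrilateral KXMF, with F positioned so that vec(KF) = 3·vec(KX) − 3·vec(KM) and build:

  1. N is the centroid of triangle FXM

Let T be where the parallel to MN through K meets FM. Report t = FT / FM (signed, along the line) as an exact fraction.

t = -3

Set K = (0, 0), X = (1, 0), M = (0, 1), F = (3, -3); any affine frame gives the same invariant.
1. N is the centroid of triangle FXM ⇒ N = (4/3, -2/3)
through K parallel to MN: direction (4/3, -5/3); meets FM at T = (12, -15)
T = F + t·(M−F) with t = -3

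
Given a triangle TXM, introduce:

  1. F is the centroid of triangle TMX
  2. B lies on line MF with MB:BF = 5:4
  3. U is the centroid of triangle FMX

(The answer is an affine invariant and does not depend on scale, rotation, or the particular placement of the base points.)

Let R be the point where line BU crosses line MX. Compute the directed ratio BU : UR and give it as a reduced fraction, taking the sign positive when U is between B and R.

BU:UR = 2/3

Assign T = (0, 0), X = (1, 0), M = (0, 1) — the answer is frame-independent, so this choice is without loss of generality.
1. F is the centroid of triangle TMX ⇒ F = (1/3, 1/3)
2. B lies on line MF with MB:BF = 5:4 ⇒ B = (5/27, 17/27)
3. U is the centroid of triangle FMX ⇒ U = (4/9, 4/9)
line BU meets MX at R = (5/6, 1/6)
U = B + t·(R−B) with t = 2/5, so BU:UR = 2/5:3/5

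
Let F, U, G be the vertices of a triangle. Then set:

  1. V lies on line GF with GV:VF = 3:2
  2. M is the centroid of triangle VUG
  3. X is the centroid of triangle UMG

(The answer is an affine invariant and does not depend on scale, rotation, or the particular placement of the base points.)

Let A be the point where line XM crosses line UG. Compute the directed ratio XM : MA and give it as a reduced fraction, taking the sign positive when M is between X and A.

XM:MA = -2/3

Work in coordinates with F = (0, 0), U = (1, 0), G = (0, 1).
1. V lies on line GF with GV:VF = 3:2 ⇒ V = (0, 2/5)
2. M is the centroid of triangle VUG ⇒ M = (1/3, 7/15)
3. X is the centroid of triangle UMG ⇒ X = (4/9, 22/45)
line XM meets UG at A = (1/2, 1/2)
M = X + t·(A−X) with t = -2, so XM:MA = -2:3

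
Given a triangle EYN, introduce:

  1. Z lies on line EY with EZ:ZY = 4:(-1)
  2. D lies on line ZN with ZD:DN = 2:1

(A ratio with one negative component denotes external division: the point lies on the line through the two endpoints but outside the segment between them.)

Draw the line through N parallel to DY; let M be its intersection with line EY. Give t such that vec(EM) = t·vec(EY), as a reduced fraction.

Assign E = (0, 0), Y = (1, 0), N = (0, 1) — the answer is frame-independent, so this choice is without loss of generality.
1. Z lies on line EY with EZ:ZY = 4:(-1) ⇒ Z = (4/3, 0)
2. D lies on line ZN with ZD:DN = 2:1 ⇒ D = (4/9, 2/3)
through N parallel to DY: direction (5/9, -2/3); meets EY at M = (5/6, 0)
M = E + t·(Y−E) with t = 5/6

t = 5/6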